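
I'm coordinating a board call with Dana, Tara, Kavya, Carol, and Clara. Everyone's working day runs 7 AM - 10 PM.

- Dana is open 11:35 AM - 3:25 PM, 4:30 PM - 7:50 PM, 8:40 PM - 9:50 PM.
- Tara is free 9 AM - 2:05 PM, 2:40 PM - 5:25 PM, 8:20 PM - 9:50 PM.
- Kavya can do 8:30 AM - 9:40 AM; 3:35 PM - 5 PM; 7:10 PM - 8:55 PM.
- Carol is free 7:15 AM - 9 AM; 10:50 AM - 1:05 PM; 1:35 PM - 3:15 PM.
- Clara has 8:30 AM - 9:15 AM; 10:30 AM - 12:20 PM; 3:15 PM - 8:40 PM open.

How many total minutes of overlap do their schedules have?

Dana ∩ Tara: 11:35-14:05, 14:40-15:25, 16:30-17:25, 20:40-21:50.
Dana ∩ Tara ∩ Kavya: 16:30-17:00, 20:40-20:55.
Dana ∩ Tara ∩ Kavya ∩ Carol: ∅.
Dana ∩ Tara ∩ Kavya ∩ Carol ∩ Clara: ∅.
There is no time when everyone is free.
There is no common window, so the total is 0 minutes.

0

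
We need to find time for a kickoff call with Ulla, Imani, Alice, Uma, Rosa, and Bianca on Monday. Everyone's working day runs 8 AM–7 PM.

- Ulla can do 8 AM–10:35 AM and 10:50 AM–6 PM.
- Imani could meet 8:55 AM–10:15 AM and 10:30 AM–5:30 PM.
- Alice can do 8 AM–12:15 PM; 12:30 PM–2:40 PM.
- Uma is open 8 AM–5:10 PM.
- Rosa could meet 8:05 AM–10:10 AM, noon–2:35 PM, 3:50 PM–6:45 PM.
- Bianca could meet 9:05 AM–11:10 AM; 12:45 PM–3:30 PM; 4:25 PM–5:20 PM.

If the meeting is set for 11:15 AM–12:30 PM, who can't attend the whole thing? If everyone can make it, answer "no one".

Alice, Bianca, Rosa

Ulla: free for 11:15-12:30. Imani: free for 11:15-12:30. Alice: not fully free for 11:15-12:30. Uma: free for 11:15-12:30. Rosa: not fully free for 11:15-12:30. Bianca: not fully free for 11:15-12:30.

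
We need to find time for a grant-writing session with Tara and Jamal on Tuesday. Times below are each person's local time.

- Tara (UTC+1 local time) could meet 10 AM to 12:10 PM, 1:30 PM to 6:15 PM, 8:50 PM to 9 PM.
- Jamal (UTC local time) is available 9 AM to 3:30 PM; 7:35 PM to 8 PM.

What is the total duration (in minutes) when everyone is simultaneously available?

320

Tara in UTC: 09:00-11:10, 12:30-17:15, 19:50-20:00 (subtract 1h to convert from UTC+1).
Jamal in UTC: 09:00-15:30, 19:35-20:00.
Tara ∩ Jamal: 09:00-11:10, 12:30-15:30, 19:50-20:00.
So the common availability across everyone is 09:00-11:10, 12:30-15:30, 19:50-20:00.
Summing the common windows: 130 + 180 + 10 = 320 minutes.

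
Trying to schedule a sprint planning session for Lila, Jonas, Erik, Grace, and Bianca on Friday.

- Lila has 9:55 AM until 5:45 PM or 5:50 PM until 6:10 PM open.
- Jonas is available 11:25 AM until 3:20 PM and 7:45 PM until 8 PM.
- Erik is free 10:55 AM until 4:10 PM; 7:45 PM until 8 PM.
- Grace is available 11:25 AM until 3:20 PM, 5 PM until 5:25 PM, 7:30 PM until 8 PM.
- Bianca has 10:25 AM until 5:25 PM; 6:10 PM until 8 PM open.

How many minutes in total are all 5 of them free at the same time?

235

Lila ∩ Jonas: 11:25-15:20.
Lila ∩ Jonas ∩ Erik: 11:25-15:20.
Lila ∩ Jonas ∩ Erik ∩ Grace: 11:25-15:20.
Lila ∩ Jonas ∩ Erik ∩ Grace ∩ Bianca: 11:25-15:20.
So the common availability across everyone is 11:25-15:20.
That's a single block of 235 minutes.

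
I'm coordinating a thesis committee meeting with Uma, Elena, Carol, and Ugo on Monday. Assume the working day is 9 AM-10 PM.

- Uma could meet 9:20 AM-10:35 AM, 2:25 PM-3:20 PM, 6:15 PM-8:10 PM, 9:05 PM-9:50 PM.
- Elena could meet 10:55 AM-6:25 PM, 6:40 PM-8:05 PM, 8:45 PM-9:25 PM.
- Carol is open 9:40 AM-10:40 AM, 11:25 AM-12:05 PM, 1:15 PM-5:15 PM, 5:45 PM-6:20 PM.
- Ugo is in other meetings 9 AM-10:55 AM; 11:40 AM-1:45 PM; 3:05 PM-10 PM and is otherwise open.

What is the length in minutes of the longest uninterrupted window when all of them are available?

40

Uma free: 09:20-10:35, 14:25-15:20, 18:15-20:10, 21:05-21:50.
Elena free: 10:55-18:25, 18:40-20:05, 20:45-21:25.
Carol free: 09:40-10:40, 11:25-12:05, 13:15-17:15, 17:45-18:20.
Ugo free: 10:55-11:40, 13:45-15:05 (invert busy blocks within the working day).
Uma ∩ Elena: 14:25-15:20, 18:15-18:25, 18:40-20:05, 21:05-21:25.
Uma ∩ Elena ∩ Carol: 14:25-15:20, 18:15-18:20.
Uma ∩ Elena ∩ Carol ∩ Ugo: 14:25-15:05.
The longest is 14:25-15:05 at 40 minutes.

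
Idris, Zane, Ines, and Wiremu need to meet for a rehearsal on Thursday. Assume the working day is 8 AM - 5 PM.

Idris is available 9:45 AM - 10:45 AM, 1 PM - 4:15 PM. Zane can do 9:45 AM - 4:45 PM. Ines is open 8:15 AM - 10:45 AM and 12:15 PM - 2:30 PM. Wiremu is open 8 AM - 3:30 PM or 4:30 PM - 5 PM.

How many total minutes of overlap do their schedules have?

Idris ∩ Zane: 09:45-10:45, 13:00-16:15.
Idris ∩ Zane ∩ Ines: 09:45-10:45, 13:00-14:30.
Idris ∩ Zane ∩ Ines ∩ Wiremu: 09:45-10:45, 13:00-14:30.
Those are the intersection windows.
Summing the common windows: 60 + 90 = 150 minutes.

150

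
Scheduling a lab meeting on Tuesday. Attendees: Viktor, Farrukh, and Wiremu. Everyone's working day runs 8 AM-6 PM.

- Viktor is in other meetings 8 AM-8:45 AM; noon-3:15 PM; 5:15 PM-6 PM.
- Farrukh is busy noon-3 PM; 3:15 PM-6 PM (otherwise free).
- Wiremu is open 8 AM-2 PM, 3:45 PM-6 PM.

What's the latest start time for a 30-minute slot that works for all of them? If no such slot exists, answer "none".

Viktor free: 08:45-12:00, 15:15-17:15 (invert busy blocks within the working day).
Farrukh free: 08:00-12:00, 15:00-15:15 (invert busy blocks within the working day).
Wiremu free: 08:00-14:00, 15:45-18:00.
Viktor ∩ Farrukh: 08:45-12:00.
Viktor ∩ Farrukh ∩ Wiremu: 08:45-12:00.
So the common availability across everyone is 08:45-12:00.
The last common window of at least 30 minutes is 08:45-12:00; a 30-minute meeting can start as late as 11:30 and still end by 12:00.

11:30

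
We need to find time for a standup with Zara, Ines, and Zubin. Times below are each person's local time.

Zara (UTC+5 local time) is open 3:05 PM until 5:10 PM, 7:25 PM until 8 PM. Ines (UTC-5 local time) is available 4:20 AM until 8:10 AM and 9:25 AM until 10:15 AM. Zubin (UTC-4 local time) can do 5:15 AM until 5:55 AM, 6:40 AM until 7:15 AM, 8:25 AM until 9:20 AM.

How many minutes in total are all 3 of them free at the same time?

Zara in UTC: 10:05-12:10, 14:25-15:00 (subtract 5h to convert from UTC+5).
Ines in UTC: 09:20-13:10, 14:25-15:15 (add 5h to convert from UTC-5).
Zubin in UTC: 09:15-09:55, 10:40-11:15, 12:25-13:20 (add 4h to convert from UTC-4).
Zara ∩ Ines: 10:05-12:10, 14:25-15:00.
Zara ∩ Ines ∩ Zubin: 10:40-11:15.
Those are the intersection windows.
That's a single block of 35 minutes.

35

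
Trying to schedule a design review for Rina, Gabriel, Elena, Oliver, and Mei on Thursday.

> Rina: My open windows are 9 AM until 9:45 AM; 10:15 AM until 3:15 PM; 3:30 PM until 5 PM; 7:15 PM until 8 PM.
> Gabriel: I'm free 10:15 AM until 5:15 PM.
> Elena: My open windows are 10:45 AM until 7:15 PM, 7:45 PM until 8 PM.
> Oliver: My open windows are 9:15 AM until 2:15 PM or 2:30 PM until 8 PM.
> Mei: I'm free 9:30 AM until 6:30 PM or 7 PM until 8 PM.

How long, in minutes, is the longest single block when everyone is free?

Rina ∩ Gabriel: 10:15-15:15, 15:30-17:00.
Rina ∩ Gabriel ∩ Elena: 10:45-15:15, 15:30-17:00.
Rina ∩ Gabriel ∩ Elena ∩ Oliver: 10:45-14:15, 14:30-15:15, 15:30-17:00.
Rina ∩ Gabriel ∩ Elena ∩ Oliver ∩ Mei: 10:45-14:15, 14:30-15:15, 15:30-17:00.
The longest is 10:45-14:15 at 210 minutes.

210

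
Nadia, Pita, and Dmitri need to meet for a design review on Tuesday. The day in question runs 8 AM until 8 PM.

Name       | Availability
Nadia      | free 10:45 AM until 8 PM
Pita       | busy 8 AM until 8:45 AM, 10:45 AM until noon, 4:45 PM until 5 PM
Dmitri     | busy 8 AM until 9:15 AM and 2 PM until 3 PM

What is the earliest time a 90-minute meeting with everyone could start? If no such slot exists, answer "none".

Nadia free: 10:45-20:00.
Pita free: 08:45-10:45, 12:00-16:45, 17:00-20:00 (invert busy blocks within the working day).
Dmitri free: 09:15-14:00, 15:00-20:00 (invert busy blocks within the working day).
Nadia ∩ Pita: 12:00-16:45, 17:00-20:00.
Nadia ∩ Pita ∩ Dmitri: 12:00-14:00, 15:00-16:45, 17:00-20:00.
So the common availability across everyone is 12:00-14:00, 15:00-16:45, 17:00-20:00.
The first common window of at least 90 minutes is 12:00-14:00, so the earliest start is 12:00.

12:00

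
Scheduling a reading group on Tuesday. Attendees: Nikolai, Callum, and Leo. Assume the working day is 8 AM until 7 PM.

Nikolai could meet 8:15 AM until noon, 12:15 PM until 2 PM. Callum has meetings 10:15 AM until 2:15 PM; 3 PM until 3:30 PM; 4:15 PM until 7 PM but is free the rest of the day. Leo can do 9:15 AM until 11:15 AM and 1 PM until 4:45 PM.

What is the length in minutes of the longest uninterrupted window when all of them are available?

Nikolai free: 08:15-12:00, 12:15-14:00.
Callum free: 08:00-10:15, 14:15-15:00, 15:30-16:15 (invert busy blocks within the working day).
Leo free: 09:15-11:15, 13:00-16:45.
Nikolai ∩ Callum: 08:15-10:15.
Nikolai ∩ Callum ∩ Leo: 09:15-10:15.
Those are the intersection windows.
The longest is 09:15-10:15 at 60 minutes.

60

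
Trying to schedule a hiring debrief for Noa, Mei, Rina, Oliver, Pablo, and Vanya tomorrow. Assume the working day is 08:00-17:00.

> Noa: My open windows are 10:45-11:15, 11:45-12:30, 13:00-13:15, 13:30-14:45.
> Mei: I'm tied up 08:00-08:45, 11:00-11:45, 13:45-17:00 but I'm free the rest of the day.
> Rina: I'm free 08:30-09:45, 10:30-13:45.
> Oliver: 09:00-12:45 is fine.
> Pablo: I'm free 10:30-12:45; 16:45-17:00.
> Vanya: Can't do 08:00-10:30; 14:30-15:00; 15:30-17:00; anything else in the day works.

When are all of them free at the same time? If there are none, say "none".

Noa free: 10:45-11:15, 11:45-12:30, 13:00-13:15, 13:30-14:45.
Mei free: 08:45-11:00, 11:45-13:45 (invert busy blocks within the working day).
Rina free: 08:30-09:45, 10:30-13:45.
Oliver free: 09:00-12:45.
Pablo free: 10:30-12:45, 16:45-17:00.
Vanya free: 10:30-14:30, 15:00-15:30 (invert busy blocks within the working day).
Noa ∩ Mei: 10:45-11:00, 11:45-12:30, 13:00-13:15, 13:30-13:45.
Noa ∩ Mei ∩ Rina: 10:45-11:00, 11:45-12:30, 13:00-13:15, 13:30-13:45.
Noa ∩ Mei ∩ Rina ∩ Oliver: 10:45-11:00, 11:45-12:30.
Noa ∩ Mei ∩ Rina ∩ Oliver ∩ Pablo: 10:45-11:00, 11:45-12:30.
Noa ∩ Mei ∩ Rina ∩ Oliver ∩ Pablo ∩ Vanya: 10:45-11:00, 11:45-12:30.

10:45-11:00, 11:45-12:30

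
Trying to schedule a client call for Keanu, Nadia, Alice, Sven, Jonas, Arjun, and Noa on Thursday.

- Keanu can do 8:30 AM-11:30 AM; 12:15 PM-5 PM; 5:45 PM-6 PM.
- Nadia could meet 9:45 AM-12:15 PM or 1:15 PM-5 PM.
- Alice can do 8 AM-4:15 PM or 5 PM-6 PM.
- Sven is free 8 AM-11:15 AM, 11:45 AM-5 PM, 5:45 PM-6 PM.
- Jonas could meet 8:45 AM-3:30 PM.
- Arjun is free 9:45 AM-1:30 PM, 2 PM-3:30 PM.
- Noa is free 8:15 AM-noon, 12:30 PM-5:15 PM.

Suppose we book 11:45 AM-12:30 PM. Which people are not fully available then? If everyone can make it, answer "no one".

Keanu: not fully free for 11:45-12:30. Nadia: not fully free for 11:45-12:30. Alice: free for 11:45-12:30. Sven: free for 11:45-12:30. Jonas: free for 11:45-12:30. Arjun: free for 11:45-12:30. Noa: not fully free for 11:45-12:30.

Keanu, Nadia, Noa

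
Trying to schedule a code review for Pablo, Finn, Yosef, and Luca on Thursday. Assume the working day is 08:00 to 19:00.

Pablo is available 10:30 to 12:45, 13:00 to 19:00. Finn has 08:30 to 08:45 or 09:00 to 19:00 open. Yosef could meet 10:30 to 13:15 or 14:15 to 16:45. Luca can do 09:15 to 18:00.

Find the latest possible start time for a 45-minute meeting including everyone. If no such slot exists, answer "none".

16:00

Pablo ∩ Finn: 10:30-12:45, 13:00-19:00.
Pablo ∩ Finn ∩ Yosef: 10:30-12:45, 13:00-13:15, 14:15-16:45.
Pablo ∩ Finn ∩ Yosef ∩ Luca: 10:30-12:45, 13:00-13:15, 14:15-16:45.
Those are the intersection windows.
The last common window of at least 45 minutes is 14:15-16:45; a 45-minute meeting can start as late as 16:00 and still end by 16:45.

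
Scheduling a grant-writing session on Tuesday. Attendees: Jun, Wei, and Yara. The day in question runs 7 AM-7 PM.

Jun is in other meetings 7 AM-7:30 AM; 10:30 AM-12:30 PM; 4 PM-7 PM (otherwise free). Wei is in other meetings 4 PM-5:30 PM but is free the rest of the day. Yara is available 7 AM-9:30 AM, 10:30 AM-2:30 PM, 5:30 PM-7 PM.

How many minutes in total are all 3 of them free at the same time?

240

Jun free: 07:30-10:30, 12:30-16:00 (invert busy blocks within the working day).
Wei free: 07:00-16:00, 17:30-19:00 (invert busy blocks within the working day).
Yara free: 07:00-09:30, 10:30-14:30, 17:30-19:00.
Jun ∩ Wei: 07:30-10:30, 12:30-16:00.
Jun ∩ Wei ∩ Yara: 07:30-09:30, 12:30-14:30.
Summing the common windows: 120 + 120 = 240 minutes.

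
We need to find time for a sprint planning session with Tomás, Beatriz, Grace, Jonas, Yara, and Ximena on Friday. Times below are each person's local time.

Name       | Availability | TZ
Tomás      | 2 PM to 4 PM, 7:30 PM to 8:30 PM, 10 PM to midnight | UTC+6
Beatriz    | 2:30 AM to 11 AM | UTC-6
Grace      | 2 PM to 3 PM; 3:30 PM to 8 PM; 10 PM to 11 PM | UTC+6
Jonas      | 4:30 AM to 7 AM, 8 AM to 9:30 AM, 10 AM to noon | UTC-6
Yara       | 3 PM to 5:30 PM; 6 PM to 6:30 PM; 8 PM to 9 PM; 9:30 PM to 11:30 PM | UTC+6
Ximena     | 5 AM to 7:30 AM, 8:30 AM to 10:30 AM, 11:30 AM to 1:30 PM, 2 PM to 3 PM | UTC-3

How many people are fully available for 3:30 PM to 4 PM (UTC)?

3

Tomás in UTC: 08:00-10:00, 13:30-14:30, 16:00-18:00 (subtract 6h to convert from UTC+6).
Beatriz in UTC: 08:30-17:00 (add 6h to convert from UTC-6).
Grace in UTC: 08:00-09:00, 09:30-14:00, 16:00-17:00 (subtract 6h to convert from UTC+6).
Jonas in UTC: 10:30-13:00, 14:00-15:30, 16:00-18:00 (add 6h to convert from UTC-6).
Yara in UTC: 09:00-11:30, 12:00-12:30, 14:00-15:00, 15:30-17:30 (subtract 6h to convert from UTC+6).
Ximena in UTC: 08:00-10:30, 11:30-13:30, 14:30-16:30, 17:00-18:00 (add 3h to convert from UTC-3).
Beatriz, Yara, and Ximena can make the full 15:30-16:00 slot — that's 3.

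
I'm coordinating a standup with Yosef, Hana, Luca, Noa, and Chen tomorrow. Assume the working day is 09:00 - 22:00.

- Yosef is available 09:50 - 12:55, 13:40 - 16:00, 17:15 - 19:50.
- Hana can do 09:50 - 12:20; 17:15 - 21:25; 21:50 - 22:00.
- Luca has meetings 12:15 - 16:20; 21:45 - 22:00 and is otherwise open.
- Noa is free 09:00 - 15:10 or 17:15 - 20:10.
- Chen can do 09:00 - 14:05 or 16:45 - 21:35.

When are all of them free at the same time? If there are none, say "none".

09:50-12:15, 17:15-19:50

Yosef free: 09:50-12:55, 13:40-16:00, 17:15-19:50.
Hana free: 09:50-12:20, 17:15-21:25, 21:50-22:00.
Luca free: 09:00-12:15, 16:20-21:45 (invert busy blocks within the working day).
Noa free: 09:00-15:10, 17:15-20:10.
Chen free: 09:00-14:05, 16:45-21:35.
Yosef ∩ Hana: 09:50-12:20, 17:15-19:50.
Yosef ∩ Hana ∩ Luca: 09:50-12:15, 17:15-19:50.
Yosef ∩ Hana ∩ Luca ∩ Noa: 09:50-12:15, 17:15-19:50.
Yosef ∩ Hana ∩ Luca ∩ Noa ∩ Chen: 09:50-12:15, 17:15-19:50.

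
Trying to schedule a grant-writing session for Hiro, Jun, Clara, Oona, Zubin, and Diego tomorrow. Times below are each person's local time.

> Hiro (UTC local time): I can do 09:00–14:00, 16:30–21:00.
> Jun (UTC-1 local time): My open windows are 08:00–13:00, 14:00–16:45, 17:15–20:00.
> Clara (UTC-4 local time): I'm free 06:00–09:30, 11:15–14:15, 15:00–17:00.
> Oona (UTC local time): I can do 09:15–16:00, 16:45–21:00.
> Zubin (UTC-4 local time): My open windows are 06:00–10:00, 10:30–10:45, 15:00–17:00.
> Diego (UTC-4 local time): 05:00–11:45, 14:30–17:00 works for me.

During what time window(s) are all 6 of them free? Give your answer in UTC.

10:00-13:30, 19:00-21:00

Hiro in UTC: 09:00-14:00, 16:30-21:00.
Jun in UTC: 09:00-14:00, 15:00-17:45, 18:15-21:00 (add 1h to convert from UTC-1).
Clara in UTC: 10:00-13:30, 15:15-18:15, 19:00-21:00 (add 4h to convert from UTC-4).
Oona in UTC: 09:15-16:00, 16:45-21:00.
Zubin in UTC: 10:00-14:00, 14:30-14:45, 19:00-21:00 (add 4h to convert from UTC-4).
Diego in UTC: 09:00-15:45, 18:30-21:00 (add 4h to convert from UTC-4).
Hiro ∩ Jun: 09:00-14:00, 16:30-17:45, 18:15-21:00.
Hiro ∩ Jun ∩ Clara: 10:00-13:30, 16:30-17:45, 19:00-21:00.
Hiro ∩ Jun ∩ Clara ∩ Oona: 10:00-13:30, 16:45-17:45, 19:00-21:00.
Hiro ∩ Jun ∩ Clara ∩ Oona ∩ Zubin: 10:00-13:30, 19:00-21:00.
Hiro ∩ Jun ∩ Clara ∩ Oona ∩ Zubin ∩ Diego: 10:00-13:30, 19:00-21:00.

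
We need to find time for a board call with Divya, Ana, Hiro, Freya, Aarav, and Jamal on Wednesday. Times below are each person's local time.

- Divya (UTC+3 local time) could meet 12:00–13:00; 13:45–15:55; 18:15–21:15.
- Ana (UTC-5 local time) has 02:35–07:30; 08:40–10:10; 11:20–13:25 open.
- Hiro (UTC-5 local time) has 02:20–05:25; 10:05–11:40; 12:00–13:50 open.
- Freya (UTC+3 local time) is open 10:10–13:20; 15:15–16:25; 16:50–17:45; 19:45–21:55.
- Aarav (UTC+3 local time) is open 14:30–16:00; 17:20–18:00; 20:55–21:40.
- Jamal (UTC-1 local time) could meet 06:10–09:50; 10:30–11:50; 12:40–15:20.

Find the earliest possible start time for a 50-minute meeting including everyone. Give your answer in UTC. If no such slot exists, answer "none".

none

Divya in UTC: 09:00-10:00, 10:45-12:55, 15:15-18:15 (subtract 3h to convert from UTC+3).
Ana in UTC: 07:35-12:30, 13:40-15:10, 16:20-18:25 (add 5h to convert from UTC-5).
Hiro in UTC: 07:20-10:25, 15:05-16:40, 17:00-18:50 (add 5h to convert from UTC-5).
Freya in UTC: 07:10-10:20, 12:15-13:25, 13:50-14:45, 16:45-18:55 (subtract 3h to convert from UTC+3).
Aarav in UTC: 11:30-13:00, 14:20-15:00, 17:55-18:40 (subtract 3h to convert from UTC+3).
Jamal in UTC: 07:10-10:50, 11:30-12:50, 13:40-16:20 (add 1h to convert from UTC-1).
Divya ∩ Ana: 09:00-10:00, 10:45-12:30, 16:20-18:15.
Divya ∩ Ana ∩ Hiro: 09:00-10:00, 16:20-16:40, 17:00-18:15.
Divya ∩ Ana ∩ Hiro ∩ Freya: 09:00-10:00, 17:00-18:15.
Divya ∩ Ana ∩ Hiro ∩ Freya ∩ Aarav: 17:55-18:15.
Divya ∩ Ana ∩ Hiro ∩ Freya ∩ Aarav ∩ Jamal: ∅.
There is no time when everyone is free.
No common window is at least 50 minutes long.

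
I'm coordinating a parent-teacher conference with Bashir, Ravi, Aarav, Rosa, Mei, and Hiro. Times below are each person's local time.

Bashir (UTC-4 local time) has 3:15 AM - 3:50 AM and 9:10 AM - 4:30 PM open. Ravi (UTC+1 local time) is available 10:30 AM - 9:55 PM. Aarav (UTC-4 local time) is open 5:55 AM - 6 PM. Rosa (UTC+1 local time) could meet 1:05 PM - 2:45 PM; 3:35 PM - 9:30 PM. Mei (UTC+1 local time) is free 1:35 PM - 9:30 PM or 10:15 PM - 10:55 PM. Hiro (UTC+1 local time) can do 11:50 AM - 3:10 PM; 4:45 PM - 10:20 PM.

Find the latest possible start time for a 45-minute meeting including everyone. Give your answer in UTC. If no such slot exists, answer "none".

Bashir in UTC: 07:15-07:50, 13:10-20:30 (add 4h to convert from UTC-4).
Ravi in UTC: 09:30-20:55 (subtract 1h to convert from UTC+1).
Aarav in UTC: 09:55-22:00 (add 4h to convert from UTC-4).
Rosa in UTC: 12:05-13:45, 14:35-20:30 (subtract 1h to convert from UTC+1).
Mei in UTC: 12:35-20:30, 21:15-21:55 (subtract 1h to convert from UTC+1).
Hiro in UTC: 10:50-14:10, 15:45-21:20 (subtract 1h to convert from UTC+1).
Bashir ∩ Ravi: 13:10-20:30.
Bashir ∩ Ravi ∩ Aarav: 13:10-20:30.
Bashir ∩ Ravi ∩ Aarav ∩ Rosa: 13:10-13:45, 14:35-20:30.
Bashir ∩ Ravi ∩ Aarav ∩ Rosa ∩ Mei: 13:10-13:45, 14:35-20:30.
Bashir ∩ Ravi ∩ Aarav ∩ Rosa ∩ Mei ∩ Hiro: 13:10-13:45, 15:45-20:30.
So the common availability across everyone is 13:10-13:45, 15:45-20:30.
The last common window of at least 45 minutes is 15:45-20:30; a 45-minute meeting can start as late as 19:45 and still end by 20:30.

19:45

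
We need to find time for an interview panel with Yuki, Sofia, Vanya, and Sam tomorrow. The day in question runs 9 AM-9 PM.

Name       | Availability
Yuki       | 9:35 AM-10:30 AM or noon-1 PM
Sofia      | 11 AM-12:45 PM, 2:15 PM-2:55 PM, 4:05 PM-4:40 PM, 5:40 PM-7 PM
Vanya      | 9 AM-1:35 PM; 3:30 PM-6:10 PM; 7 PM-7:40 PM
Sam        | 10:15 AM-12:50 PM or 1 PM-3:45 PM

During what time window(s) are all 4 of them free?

Yuki ∩ Sofia: 12:00-12:45.
Yuki ∩ Sofia ∩ Vanya: 12:00-12:45.
Yuki ∩ Sofia ∩ Vanya ∩ Sam: 12:00-12:45.
Those are the intersection windows.

12:00-12:45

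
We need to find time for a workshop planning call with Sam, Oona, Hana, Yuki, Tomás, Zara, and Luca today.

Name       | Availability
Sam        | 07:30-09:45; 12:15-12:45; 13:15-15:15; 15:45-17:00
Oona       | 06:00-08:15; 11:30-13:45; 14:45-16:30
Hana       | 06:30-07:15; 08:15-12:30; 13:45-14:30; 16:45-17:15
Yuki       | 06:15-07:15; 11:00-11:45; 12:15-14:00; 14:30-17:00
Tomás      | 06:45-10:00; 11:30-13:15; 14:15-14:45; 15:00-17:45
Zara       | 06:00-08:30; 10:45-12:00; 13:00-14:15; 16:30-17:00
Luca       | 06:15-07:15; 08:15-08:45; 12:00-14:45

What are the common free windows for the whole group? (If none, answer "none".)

none

Sam ∩ Oona: 07:30-08:15, 12:15-12:45, 13:15-13:45, 14:45-15:15, 15:45-16:30.
Sam ∩ Oona ∩ Hana: 12:15-12:30.
Sam ∩ Oona ∩ Hana ∩ Yuki: 12:15-12:30.
Sam ∩ Oona ∩ Hana ∩ Yuki ∩ Tomás: 12:15-12:30.
Sam ∩ Oona ∩ Hana ∩ Yuki ∩ Tomás ∩ Zara: ∅.
Sam ∩ Oona ∩ Hana ∩ Yuki ∩ Tomás ∩ Zara ∩ Luca: ∅.
There is no time when everyone is free.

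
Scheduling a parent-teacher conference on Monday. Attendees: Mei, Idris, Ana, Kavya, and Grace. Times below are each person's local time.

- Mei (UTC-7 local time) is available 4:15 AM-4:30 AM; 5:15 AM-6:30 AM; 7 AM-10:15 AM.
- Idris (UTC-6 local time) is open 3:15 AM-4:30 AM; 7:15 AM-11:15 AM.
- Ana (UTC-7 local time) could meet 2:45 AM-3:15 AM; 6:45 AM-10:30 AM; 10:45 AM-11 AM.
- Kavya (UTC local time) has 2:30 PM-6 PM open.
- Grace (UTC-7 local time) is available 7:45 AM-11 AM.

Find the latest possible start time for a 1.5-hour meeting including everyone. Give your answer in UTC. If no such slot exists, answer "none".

Mei in UTC: 11:15-11:30, 12:15-13:30, 14:00-17:15 (add 7h to convert from UTC-7).
Idris in UTC: 09:15-10:30, 13:15-17:15 (add 6h to convert from UTC-6).
Ana in UTC: 09:45-10:15, 13:45-17:30, 17:45-18:00 (add 7h to convert from UTC-7).
Kavya in UTC: 14:30-18:00.
Grace in UTC: 14:45-18:00 (add 7h to convert from UTC-7).
Mei ∩ Idris: 13:15-13:30, 14:00-17:15.
Mei ∩ Idris ∩ Ana: 14:00-17:15.
Mei ∩ Idris ∩ Ana ∩ Kavya: 14:30-17:15.
Mei ∩ Idris ∩ Ana ∩ Kavya ∩ Grace: 14:45-17:15.
The last common window of at least 90 minutes is 14:45-17:15; a 90-minute meeting can start as late as 15:45 and still end by 17:15.

15:45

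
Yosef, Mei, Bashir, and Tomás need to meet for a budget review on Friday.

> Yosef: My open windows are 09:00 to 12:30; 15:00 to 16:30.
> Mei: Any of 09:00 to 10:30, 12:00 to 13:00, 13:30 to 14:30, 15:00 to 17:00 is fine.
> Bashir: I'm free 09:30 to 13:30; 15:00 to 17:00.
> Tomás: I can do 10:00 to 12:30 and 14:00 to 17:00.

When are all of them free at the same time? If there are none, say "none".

Yosef ∩ Mei: 09:00-10:30, 12:00-12:30, 15:00-16:30.
Yosef ∩ Mei ∩ Bashir: 09:30-10:30, 12:00-12:30, 15:00-16:30.
Yosef ∩ Mei ∩ Bashir ∩ Tomás: 10:00-10:30, 12:00-12:30, 15:00-16:30.

10:00-10:30, 12:00-12:30, 15:00-16:30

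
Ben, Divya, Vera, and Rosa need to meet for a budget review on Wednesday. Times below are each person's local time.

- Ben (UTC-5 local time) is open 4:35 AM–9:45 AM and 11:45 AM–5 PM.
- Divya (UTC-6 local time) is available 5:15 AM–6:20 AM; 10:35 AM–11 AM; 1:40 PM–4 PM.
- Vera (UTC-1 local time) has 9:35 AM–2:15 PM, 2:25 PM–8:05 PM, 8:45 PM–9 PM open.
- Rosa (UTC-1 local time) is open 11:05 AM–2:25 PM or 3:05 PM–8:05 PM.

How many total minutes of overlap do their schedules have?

115

Ben in UTC: 09:35-14:45, 16:45-22:00 (add 5h to convert from UTC-5).
Divya in UTC: 11:15-12:20, 16:35-17:00, 19:40-22:00 (add 6h to convert from UTC-6).
Vera in UTC: 10:35-15:15, 15:25-21:05, 21:45-22:00 (add 1h to convert from UTC-1).
Rosa in UTC: 12:05-15:25, 16:05-21:05 (add 1h to convert from UTC-1).
Ben ∩ Divya: 11:15-12:20, 16:45-17:00, 19:40-22:00.
Ben ∩ Divya ∩ Vera: 11:15-12:20, 16:45-17:00, 19:40-21:05, 21:45-22:00.
Ben ∩ Divya ∩ Vera ∩ Rosa: 12:05-12:20, 16:45-17:00, 19:40-21:05.
Summing the common windows: 15 + 15 + 85 = 115 minutes.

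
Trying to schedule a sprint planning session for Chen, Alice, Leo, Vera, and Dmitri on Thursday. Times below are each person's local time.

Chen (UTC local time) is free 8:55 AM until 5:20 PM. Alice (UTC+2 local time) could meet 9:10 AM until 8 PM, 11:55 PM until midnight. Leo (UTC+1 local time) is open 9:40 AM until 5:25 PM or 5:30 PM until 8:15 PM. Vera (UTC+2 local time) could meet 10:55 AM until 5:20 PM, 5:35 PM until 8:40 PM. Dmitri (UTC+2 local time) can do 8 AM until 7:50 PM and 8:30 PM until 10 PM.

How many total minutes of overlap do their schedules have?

485

Chen in UTC: 08:55-17:20.
Alice in UTC: 07:10-18:00, 21:55-22:00 (subtract 2h to convert from UTC+2).
Leo in UTC: 08:40-16:25, 16:30-19:15 (subtract 1h to convert from UTC+1).
Vera in UTC: 08:55-15:20, 15:35-18:40 (subtract 2h to convert from UTC+2).
Dmitri in UTC: 06:00-17:50, 18:30-20:00 (subtract 2h to convert from UTC+2).
Chen ∩ Alice: 08:55-17:20.
Chen ∩ Alice ∩ Leo: 08:55-16:25, 16:30-17:20.
Chen ∩ Alice ∩ Leo ∩ Vera: 08:55-15:20, 15:35-16:25, 16:30-17:20.
Chen ∩ Alice ∩ Leo ∩ Vera ∩ Dmitri: 08:55-15:20, 15:35-16:25, 16:30-17:20.
So the common availability across everyone is 08:55-15:20, 15:35-16:25, 16:30-17:20.
Summing the common windows: 385 + 50 + 50 = 485 minutes.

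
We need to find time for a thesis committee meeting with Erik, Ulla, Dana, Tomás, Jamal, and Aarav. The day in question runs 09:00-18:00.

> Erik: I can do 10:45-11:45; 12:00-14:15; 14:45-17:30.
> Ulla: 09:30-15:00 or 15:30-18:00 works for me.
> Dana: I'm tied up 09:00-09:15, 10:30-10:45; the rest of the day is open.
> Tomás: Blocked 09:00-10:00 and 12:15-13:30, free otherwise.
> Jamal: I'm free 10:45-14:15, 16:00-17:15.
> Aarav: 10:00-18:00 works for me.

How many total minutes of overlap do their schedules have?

195

Erik free: 10:45-11:45, 12:00-14:15, 14:45-17:30.
Ulla free: 09:30-15:00, 15:30-18:00.
Dana free: 09:15-10:30, 10:45-18:00 (invert busy blocks within the working day).
Tomás free: 10:00-12:15, 13:30-18:00 (invert busy blocks within the working day).
Jamal free: 10:45-14:15, 16:00-17:15.
Aarav free: 10:00-18:00.
Erik ∩ Ulla: 10:45-11:45, 12:00-14:15, 14:45-15:00, 15:30-17:30.
Erik ∩ Ulla ∩ Dana: 10:45-11:45, 12:00-14:15, 14:45-15:00, 15:30-17:30.
Erik ∩ Ulla ∩ Dana ∩ Tomás: 10:45-11:45, 12:00-12:15, 13:30-14:15, 14:45-15:00, 15:30-17:30.
Erik ∩ Ulla ∩ Dana ∩ Tomás ∩ Jamal: 10:45-11:45, 12:00-12:15, 13:30-14:15, 16:00-17:15.
Erik ∩ Ulla ∩ Dana ∩ Tomás ∩ Jamal ∩ Aarav: 10:45-11:45, 12:00-12:15, 13:30-14:15, 16:00-17:15.
Those are the intersection windows.
Summing the common windows: 60 + 15 + 45 + 75 = 195 minutes.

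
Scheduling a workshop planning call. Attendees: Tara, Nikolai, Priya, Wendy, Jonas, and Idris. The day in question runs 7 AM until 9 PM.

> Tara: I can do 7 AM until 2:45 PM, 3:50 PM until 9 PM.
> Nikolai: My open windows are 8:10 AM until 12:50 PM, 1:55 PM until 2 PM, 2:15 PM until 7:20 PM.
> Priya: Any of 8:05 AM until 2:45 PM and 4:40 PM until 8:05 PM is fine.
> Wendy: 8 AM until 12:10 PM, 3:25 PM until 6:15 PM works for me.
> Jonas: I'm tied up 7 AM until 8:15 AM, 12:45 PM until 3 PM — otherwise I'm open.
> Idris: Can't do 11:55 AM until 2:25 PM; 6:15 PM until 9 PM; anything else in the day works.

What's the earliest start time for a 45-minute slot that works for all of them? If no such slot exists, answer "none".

Tara free: 07:00-14:45, 15:50-21:00.
Nikolai free: 08:10-12:50, 13:55-14:00, 14:15-19:20.
Priya free: 08:05-14:45, 16:40-20:05.
Wendy free: 08:00-12:10, 15:25-18:15.
Jonas free: 08:15-12:45, 15:00-21:00 (invert busy blocks within the working day).
Idris free: 07:00-11:55, 14:25-18:15 (invert busy blocks within the working day).
Tara ∩ Nikolai: 08:10-12:50, 13:55-14:00, 14:15-14:45, 15:50-19:20.
Tara ∩ Nikolai ∩ Priya: 08:10-12:50, 13:55-14:00, 14:15-14:45, 16:40-19:20.
Tara ∩ Nikolai ∩ Priya ∩ Wendy: 08:10-12:10, 16:40-18:15.
Tara ∩ Nikolai ∩ Priya ∩ Wendy ∩ Jonas: 08:15-12:10, 16:40-18:15.
Tara ∩ Nikolai ∩ Priya ∩ Wendy ∩ Jonas ∩ Idris: 08:15-11:55, 16:40-18:15.
The first common window of at least 45 minutes is 08:15-11:55, so the earliest start is 08:15.

08:15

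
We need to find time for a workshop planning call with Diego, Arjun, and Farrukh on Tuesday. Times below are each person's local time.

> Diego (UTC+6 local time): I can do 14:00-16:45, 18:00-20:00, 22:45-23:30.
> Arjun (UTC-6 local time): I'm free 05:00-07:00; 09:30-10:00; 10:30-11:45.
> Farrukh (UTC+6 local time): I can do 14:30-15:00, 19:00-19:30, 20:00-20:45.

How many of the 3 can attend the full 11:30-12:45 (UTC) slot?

Diego in UTC: 08:00-10:45, 12:00-14:00, 16:45-17:30 (subtract 6h to convert from UTC+6).
Arjun in UTC: 11:00-13:00, 15:30-16:00, 16:30-17:45 (add 6h to convert from UTC-6).
Farrukh in UTC: 08:30-09:00, 13:00-13:30, 14:00-14:45 (subtract 6h to convert from UTC+6).
Arjun can make the full 11:30-12:45 slot — that's 1.

1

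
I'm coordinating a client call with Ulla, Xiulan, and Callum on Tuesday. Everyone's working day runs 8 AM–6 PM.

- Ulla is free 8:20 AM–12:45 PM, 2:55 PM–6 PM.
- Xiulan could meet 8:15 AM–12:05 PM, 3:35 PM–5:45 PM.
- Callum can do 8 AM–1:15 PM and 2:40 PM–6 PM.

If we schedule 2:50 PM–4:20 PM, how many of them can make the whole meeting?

1

Callum can make the full 14:50-16:20 slot — that's 1.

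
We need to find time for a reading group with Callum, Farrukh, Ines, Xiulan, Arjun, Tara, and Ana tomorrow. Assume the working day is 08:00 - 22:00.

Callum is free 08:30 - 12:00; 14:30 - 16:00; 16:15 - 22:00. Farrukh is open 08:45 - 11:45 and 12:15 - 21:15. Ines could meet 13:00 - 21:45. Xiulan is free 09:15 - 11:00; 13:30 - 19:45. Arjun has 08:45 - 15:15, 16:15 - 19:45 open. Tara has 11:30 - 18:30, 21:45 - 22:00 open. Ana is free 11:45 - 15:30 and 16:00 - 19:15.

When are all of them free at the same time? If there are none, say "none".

Callum ∩ Farrukh: 08:45-11:45, 14:30-16:00, 16:15-21:15.
Callum ∩ Farrukh ∩ Ines: 14:30-16:00, 16:15-21:15.
Callum ∩ Farrukh ∩ Ines ∩ Xiulan: 14:30-16:00, 16:15-19:45.
Callum ∩ Farrukh ∩ Ines ∩ Xiulan ∩ Arjun: 14:30-15:15, 16:15-19:45.
Callum ∩ Farrukh ∩ Ines ∩ Xiulan ∩ Arjun ∩ Tara: 14:30-15:15, 16:15-18:30.
Callum ∩ Farrukh ∩ Ines ∩ Xiulan ∩ Arjun ∩ Tara ∩ Ana: 14:30-15:15, 16:15-18:30.
So the common availability across everyone is 14:30-15:15, 16:15-18:30.

14:30-15:15, 16:15-18:30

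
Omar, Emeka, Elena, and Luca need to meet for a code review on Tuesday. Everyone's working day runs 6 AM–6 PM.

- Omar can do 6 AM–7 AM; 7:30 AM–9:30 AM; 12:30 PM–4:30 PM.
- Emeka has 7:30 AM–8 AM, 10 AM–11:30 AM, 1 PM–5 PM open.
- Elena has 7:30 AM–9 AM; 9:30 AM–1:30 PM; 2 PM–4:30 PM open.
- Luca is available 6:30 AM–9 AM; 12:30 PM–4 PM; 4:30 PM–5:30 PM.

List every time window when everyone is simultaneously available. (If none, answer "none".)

Omar ∩ Emeka: 07:30-08:00, 13:00-16:30.
Omar ∩ Emeka ∩ Elena: 07:30-08:00, 13:00-13:30, 14:00-16:30.
Omar ∩ Emeka ∩ Elena ∩ Luca: 07:30-08:00, 13:00-13:30, 14:00-16:00.

07:30-08:00, 13:00-13:30, 14:00-16:00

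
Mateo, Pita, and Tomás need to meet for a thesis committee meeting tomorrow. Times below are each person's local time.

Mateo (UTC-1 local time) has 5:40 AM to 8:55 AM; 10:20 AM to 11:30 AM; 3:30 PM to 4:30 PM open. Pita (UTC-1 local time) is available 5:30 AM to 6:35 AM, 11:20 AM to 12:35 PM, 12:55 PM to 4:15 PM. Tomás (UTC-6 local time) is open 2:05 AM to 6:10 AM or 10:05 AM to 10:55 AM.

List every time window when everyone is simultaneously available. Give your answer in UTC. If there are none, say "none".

16:30-16:55

Mateo in UTC: 06:40-09:55, 11:20-12:30, 16:30-17:30 (add 1h to convert from UTC-1).
Pita in UTC: 06:30-07:35, 12:20-13:35, 13:55-17:15 (add 1h to convert from UTC-1).
Tomás in UTC: 08:05-12:10, 16:05-16:55 (add 6h to convert from UTC-6).
Mateo ∩ Pita: 06:40-07:35, 12:20-12:30, 16:30-17:15.
Mateo ∩ Pita ∩ Tomás: 16:30-16:55.
So the common availability across everyone is 16:30-16:55.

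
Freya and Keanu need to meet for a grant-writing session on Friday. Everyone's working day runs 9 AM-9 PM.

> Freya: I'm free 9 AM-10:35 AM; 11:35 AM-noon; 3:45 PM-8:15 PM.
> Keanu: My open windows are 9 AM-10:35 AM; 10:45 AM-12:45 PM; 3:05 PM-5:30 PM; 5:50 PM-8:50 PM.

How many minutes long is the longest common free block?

145

Freya ∩ Keanu: 09:00-10:35, 11:35-12:00, 15:45-17:30, 17:50-20:15.
The longest is 17:50-20:15 at 145 minutes.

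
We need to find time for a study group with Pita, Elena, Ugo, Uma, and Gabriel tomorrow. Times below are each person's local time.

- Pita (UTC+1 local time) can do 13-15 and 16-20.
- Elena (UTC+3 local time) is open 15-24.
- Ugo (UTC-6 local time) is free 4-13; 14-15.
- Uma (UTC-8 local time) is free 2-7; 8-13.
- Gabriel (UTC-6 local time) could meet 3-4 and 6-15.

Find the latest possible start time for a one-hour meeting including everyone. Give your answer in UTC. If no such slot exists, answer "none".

18:00

Pita in UTC: 12:00-14:00, 15:00-19:00 (subtract 1h to convert from UTC+1).
Elena in UTC: 12:00-21:00 (subtract 3h to convert from UTC+3).
Ugo in UTC: 10:00-19:00, 20:00-21:00 (add 6h to convert from UTC-6).
Uma in UTC: 10:00-15:00, 16:00-21:00 (add 8h to convert from UTC-8).
Gabriel in UTC: 09:00-10:00, 12:00-21:00 (add 6h to convert from UTC-6).
Pita ∩ Elena: 12:00-14:00, 15:00-19:00.
Pita ∩ Elena ∩ Ugo: 12:00-14:00, 15:00-19:00.
Pita ∩ Elena ∩ Ugo ∩ Uma: 12:00-14:00, 16:00-19:00.
Pita ∩ Elena ∩ Ugo ∩ Uma ∩ Gabriel: 12:00-14:00, 16:00-19:00.
Those are the intersection windows.
The last common window of at least 60 minutes is 16:00-19:00; a 60-minute meeting can start as late as 18:00 and still end by 19:00.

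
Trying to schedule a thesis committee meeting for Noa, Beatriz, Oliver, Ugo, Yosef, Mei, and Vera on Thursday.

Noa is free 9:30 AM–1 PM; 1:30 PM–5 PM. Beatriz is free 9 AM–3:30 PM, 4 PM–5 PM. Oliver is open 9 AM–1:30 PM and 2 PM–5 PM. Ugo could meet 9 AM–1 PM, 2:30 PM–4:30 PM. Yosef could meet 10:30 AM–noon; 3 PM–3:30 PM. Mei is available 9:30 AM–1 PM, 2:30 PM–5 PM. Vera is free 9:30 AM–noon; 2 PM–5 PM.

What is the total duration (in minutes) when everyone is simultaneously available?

120

Noa ∩ Beatriz: 09:30-13:00, 13:30-15:30, 16:00-17:00.
Noa ∩ Beatriz ∩ Oliver: 09:30-13:00, 14:00-15:30, 16:00-17:00.
Noa ∩ Beatriz ∩ Oliver ∩ Ugo: 09:30-13:00, 14:30-15:30, 16:00-16:30.
Noa ∩ Beatriz ∩ Oliver ∩ Ugo ∩ Yosef: 10:30-12:00, 15:00-15:30.
Noa ∩ Beatriz ∩ Oliver ∩ Ugo ∩ Yosef ∩ Mei: 10:30-12:00, 15:00-15:30.
Noa ∩ Beatriz ∩ Oliver ∩ Ugo ∩ Yosef ∩ Mei ∩ Vera: 10:30-12:00, 15:00-15:30.
Summing the common windows: 90 + 30 = 120 minutes.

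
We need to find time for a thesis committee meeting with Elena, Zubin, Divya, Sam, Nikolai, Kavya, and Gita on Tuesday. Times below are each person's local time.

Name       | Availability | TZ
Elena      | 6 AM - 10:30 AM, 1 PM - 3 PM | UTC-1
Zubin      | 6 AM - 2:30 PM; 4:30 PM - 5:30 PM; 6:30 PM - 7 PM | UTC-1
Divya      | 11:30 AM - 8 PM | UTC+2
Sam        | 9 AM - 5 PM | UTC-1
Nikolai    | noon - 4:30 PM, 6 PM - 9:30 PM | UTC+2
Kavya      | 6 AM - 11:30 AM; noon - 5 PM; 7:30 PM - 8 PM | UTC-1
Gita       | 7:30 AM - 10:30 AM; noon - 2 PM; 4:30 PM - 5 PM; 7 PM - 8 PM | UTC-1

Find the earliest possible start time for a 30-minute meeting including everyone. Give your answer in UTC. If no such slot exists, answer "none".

10:00

Elena in UTC: 07:00-11:30, 14:00-16:00 (add 1h to convert from UTC-1).
Zubin in UTC: 07:00-15:30, 17:30-18:30, 19:30-20:00 (add 1h to convert from UTC-1).
Divya in UTC: 09:30-18:00 (subtract 2h to convert from UTC+2).
Sam in UTC: 10:00-18:00 (add 1h to convert from UTC-1).
Nikolai in UTC: 10:00-14:30, 16:00-19:30 (subtract 2h to convert from UTC+2).
Kavya in UTC: 07:00-12:30, 13:00-18:00, 20:30-21:00 (add 1h to convert from UTC-1).
Gita in UTC: 08:30-11:30, 13:00-15:00, 17:30-18:00, 20:00-21:00 (add 1h to convert from UTC-1).
Elena ∩ Zubin: 07:00-11:30, 14:00-15:30.
Elena ∩ Zubin ∩ Divya: 09:30-11:30, 14:00-15:30.
Elena ∩ Zubin ∩ Divya ∩ Sam: 10:00-11:30, 14:00-15:30.
Elena ∩ Zubin ∩ Divya ∩ Sam ∩ Nikolai: 10:00-11:30, 14:00-14:30.
Elena ∩ Zubin ∩ Divya ∩ Sam ∩ Nikolai ∩ Kavya: 10:00-11:30, 14:00-14:30.
Elena ∩ Zubin ∩ Divya ∩ Sam ∩ Nikolai ∩ Kavya ∩ Gita: 10:00-11:30, 14:00-14:30.
So the common availability across everyone is 10:00-11:30, 14:00-14:30.
The first common window of at least 30 minutes is 10:00-11:30, so the earliest start is 10:00.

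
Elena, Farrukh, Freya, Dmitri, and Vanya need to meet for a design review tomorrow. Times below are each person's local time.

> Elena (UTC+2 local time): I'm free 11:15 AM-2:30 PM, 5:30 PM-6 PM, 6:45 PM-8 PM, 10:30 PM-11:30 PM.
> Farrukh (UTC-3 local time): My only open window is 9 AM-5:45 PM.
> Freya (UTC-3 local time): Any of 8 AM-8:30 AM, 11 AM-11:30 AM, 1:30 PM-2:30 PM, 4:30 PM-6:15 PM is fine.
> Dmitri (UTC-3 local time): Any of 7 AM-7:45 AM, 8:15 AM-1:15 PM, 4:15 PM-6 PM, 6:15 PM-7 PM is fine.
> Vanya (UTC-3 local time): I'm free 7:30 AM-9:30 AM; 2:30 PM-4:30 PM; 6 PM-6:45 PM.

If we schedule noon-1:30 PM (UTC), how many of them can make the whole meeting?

Elena in UTC: 09:15-12:30, 15:30-16:00, 16:45-18:00, 20:30-21:30 (subtract 2h to convert from UTC+2).
Farrukh in UTC: 12:00-20:45 (add 3h to convert from UTC-3).
Freya in UTC: 11:00-11:30, 14:00-14:30, 16:30-17:30, 19:30-21:15 (add 3h to convert from UTC-3).
Dmitri in UTC: 10:00-10:45, 11:15-16:15, 19:15-21:00, 21:15-22:00 (add 3h to convert from UTC-3).
Vanya in UTC: 10:30-12:30, 17:30-19:30, 21:00-21:45 (add 3h to convert from UTC-3).
Farrukh and Dmitri can make the full 12:00-13:30 slot — that's 2.

2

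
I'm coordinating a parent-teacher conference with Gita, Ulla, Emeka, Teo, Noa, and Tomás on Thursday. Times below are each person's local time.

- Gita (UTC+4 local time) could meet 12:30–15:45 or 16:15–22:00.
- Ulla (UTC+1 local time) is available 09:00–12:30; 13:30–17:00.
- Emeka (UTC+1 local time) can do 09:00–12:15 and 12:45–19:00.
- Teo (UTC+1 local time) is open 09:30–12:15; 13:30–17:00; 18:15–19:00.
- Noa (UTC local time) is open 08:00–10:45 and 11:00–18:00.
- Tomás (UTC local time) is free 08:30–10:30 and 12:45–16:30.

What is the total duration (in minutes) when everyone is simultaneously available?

Gita in UTC: 08:30-11:45, 12:15-18:00 (subtract 4h to convert from UTC+4).
Ulla in UTC: 08:00-11:30, 12:30-16:00 (subtract 1h to convert from UTC+1).
Emeka in UTC: 08:00-11:15, 11:45-18:00 (subtract 1h to convert from UTC+1).
Teo in UTC: 08:30-11:15, 12:30-16:00, 17:15-18:00 (subtract 1h to convert from UTC+1).
Noa in UTC: 08:00-10:45, 11:00-18:00.
Tomás in UTC: 08:30-10:30, 12:45-16:30.
Gita ∩ Ulla: 08:30-11:30, 12:30-16:00.
Gita ∩ Ulla ∩ Emeka: 08:30-11:15, 12:30-16:00.
Gita ∩ Ulla ∩ Emeka ∩ Teo: 08:30-11:15, 12:30-16:00.
Gita ∩ Ulla ∩ Emeka ∩ Teo ∩ Noa: 08:30-10:45, 11:00-11:15, 12:30-16:00.
Gita ∩ Ulla ∩ Emeka ∩ Teo ∩ Noa ∩ Tomás: 08:30-10:30, 12:45-16:00.
Those are the intersection windows.
Summing the common windows: 120 + 195 = 315 minutes.

315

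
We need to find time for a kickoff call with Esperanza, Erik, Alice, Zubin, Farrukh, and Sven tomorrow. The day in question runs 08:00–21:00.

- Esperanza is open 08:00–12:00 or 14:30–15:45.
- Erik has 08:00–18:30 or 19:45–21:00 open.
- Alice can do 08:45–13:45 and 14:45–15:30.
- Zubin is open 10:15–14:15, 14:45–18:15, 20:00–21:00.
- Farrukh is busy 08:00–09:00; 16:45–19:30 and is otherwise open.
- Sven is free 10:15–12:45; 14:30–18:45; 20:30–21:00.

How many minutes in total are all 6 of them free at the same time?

150

Esperanza free: 08:00-12:00, 14:30-15:45.
Erik free: 08:00-18:30, 19:45-21:00.
Alice free: 08:45-13:45, 14:45-15:30.
Zubin free: 10:15-14:15, 14:45-18:15, 20:00-21:00.
Farrukh free: 09:00-16:45, 19:30-21:00 (invert busy blocks within the working day).
Sven free: 10:15-12:45, 14:30-18:45, 20:30-21:00.
Esperanza ∩ Erik: 08:00-12:00, 14:30-15:45.
Esperanza ∩ Erik ∩ Alice: 08:45-12:00, 14:45-15:30.
Esperanza ∩ Erik ∩ Alice ∩ Zubin: 10:15-12:00, 14:45-15:30.
Esperanza ∩ Erik ∩ Alice ∩ Zubin ∩ Farrukh: 10:15-12:00, 14:45-15:30.
Esperanza ∩ Erik ∩ Alice ∩ Zubin ∩ Farrukh ∩ Sven: 10:15-12:00, 14:45-15:30.
Those are the intersection windows.
Summing the common windows: 105 + 45 = 150 minutes.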